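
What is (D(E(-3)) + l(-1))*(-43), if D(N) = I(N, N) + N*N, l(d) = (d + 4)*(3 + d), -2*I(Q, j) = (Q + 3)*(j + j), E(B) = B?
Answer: -645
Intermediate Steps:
I(Q, j) = -j*(3 + Q) (I(Q, j) = -(Q + 3)*(j + j)/2 = -(3 + Q)*2*j/2 = -j*(3 + Q))
l(d) = (3 + d)*(4 + d) (l(d) = (4 + d)*(3 + d) = (3 + d)*(4 + d))
D(N) = N**2 - N*(3 + N) (D(N) = -N*(3 + N) + N*N = -N*(3 + N) + N**2 = N**2 - N*(3 + N))
(D(E(-3)) + l(-1))*(-43) = (-3*(-3) + (12 + (-1)**2 + 7*(-1)))*(-43) = (9 + (12 + 1 - 7))*(-43) = (9 + 6)*(-43) = 15*(-43) = -645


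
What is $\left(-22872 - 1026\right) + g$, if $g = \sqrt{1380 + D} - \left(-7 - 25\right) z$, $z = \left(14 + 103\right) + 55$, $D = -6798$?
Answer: $-18394 + 3 i \sqrt{602} \approx -18394.0 + 73.607 i$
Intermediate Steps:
$z = 172$ ($z = 117 + 55 = 172$)
$g = 5504 + 3 i \sqrt{602}$ ($g = \sqrt{1380 - 6798} - \left(-7 - 25\right) 172 = \sqrt{-5418} - \left(-7 - 25\right) 172 = 3 i \sqrt{602} - \left(-32\right) 172 = 3 i \sqrt{602} - -5504 = 3 i \sqrt{602} + 5504 = 5504 + 3 i \sqrt{602} \approx 5504.0 + 73.607 i$)
$\left(-22872 - 1026\right) + g = \left(-22872 - 1026\right) + \left(5504 + 3 i \sqrt{602}\right) = -23898 + \left(5504 + 3 i \sqrt{602}\right) = -18394 + 3 i \sqrt{602}$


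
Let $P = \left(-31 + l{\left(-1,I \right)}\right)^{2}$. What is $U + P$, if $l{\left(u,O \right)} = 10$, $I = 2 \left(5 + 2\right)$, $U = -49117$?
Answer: $-48676$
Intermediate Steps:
$I = 14$ ($I = 2 \cdot 7 = 14$)
$P = 441$ ($P = \left(-31 + 10\right)^{2} = \left(-21\right)^{2} = 441$)
$U + P = -49117 + 441 = -48676$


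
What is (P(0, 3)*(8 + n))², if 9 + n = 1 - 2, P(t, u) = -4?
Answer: 64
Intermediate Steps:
n = -10 (n = -9 + (1 - 2) = -9 - 1 = -10)
(P(0, 3)*(8 + n))² = (-4*(8 - 10))² = (-4*(-2))² = 8² = 64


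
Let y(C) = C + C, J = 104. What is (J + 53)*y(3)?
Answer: 942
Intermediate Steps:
y(C) = 2*C
(J + 53)*y(3) = (104 + 53)*(2*3) = 157*6 = 942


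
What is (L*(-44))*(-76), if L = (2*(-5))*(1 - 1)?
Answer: 0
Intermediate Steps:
L = 0 (L = -10*0 = 0)
(L*(-44))*(-76) = (0*(-44))*(-76) = 0*(-76) = 0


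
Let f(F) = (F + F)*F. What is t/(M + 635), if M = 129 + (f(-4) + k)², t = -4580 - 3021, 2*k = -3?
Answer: -30404/6777 ≈ -4.4864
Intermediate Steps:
k = -3/2 (k = (½)*(-3) = -3/2 ≈ -1.5000)
f(F) = 2*F² (f(F) = (2*F)*F = 2*F²)
t = -7601
M = 4237/4 (M = 129 + (2*(-4)² - 3/2)² = 129 + (2*16 - 3/2)² = 129 + (32 - 3/2)² = 129 + (61/2)² = 129 + 3721/4 = 4237/4 ≈ 1059.3)
t/(M + 635) = -7601/(4237/4 + 635) = -7601/6777/4 = -7601*4/6777 = -30404/6777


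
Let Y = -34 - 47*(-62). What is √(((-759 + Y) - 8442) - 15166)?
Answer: I*√21487 ≈ 146.58*I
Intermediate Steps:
Y = 2880 (Y = -34 + 2914 = 2880)
√(((-759 + Y) - 8442) - 15166) = √(((-759 + 2880) - 8442) - 15166) = √((2121 - 8442) - 15166) = √(-6321 - 15166) = √(-21487) = I*√21487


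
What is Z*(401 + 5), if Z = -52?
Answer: -21112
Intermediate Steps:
Z*(401 + 5) = -52*(401 + 5) = -52*406 = -21112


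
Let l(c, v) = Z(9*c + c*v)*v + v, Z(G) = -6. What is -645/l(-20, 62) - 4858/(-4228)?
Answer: 15118/4681 ≈ 3.2297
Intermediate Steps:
l(c, v) = -5*v (l(c, v) = -6*v + v = -5*v)
-645/l(-20, 62) - 4858/(-4228) = -645/((-5*62)) - 4858/(-4228) = -645/(-310) - 4858*(-1/4228) = -645*(-1/310) + 347/302 = 129/62 + 347/302 = 15118/4681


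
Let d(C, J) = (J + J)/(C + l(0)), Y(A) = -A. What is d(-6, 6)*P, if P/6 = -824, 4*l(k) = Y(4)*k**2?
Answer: 9888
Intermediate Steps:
l(k) = -k**2 (l(k) = ((-1*4)*k**2)/4 = (-4*k**2)/4 = -k**2)
d(C, J) = 2*J/C (d(C, J) = (J + J)/(C - 1*0**2) = (2*J)/(C - 1*0) = (2*J)/(C + 0) = (2*J)/C = 2*J/C)
P = -4944 (P = 6*(-824) = -4944)
d(-6, 6)*P = (2*6/(-6))*(-4944) = (2*6*(-1/6))*(-4944) = -2*(-4944) = 9888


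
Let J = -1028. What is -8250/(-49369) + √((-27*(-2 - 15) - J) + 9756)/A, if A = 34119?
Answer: 8250/49369 + √11243/34119 ≈ 0.17022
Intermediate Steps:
-8250/(-49369) + √((-27*(-2 - 15) - J) + 9756)/A = -8250/(-49369) + √((-27*(-2 - 15) - 1*(-1028)) + 9756)/34119 = -8250*(-1/49369) + √((-27*(-17) + 1028) + 9756)*(1/34119) = 8250/49369 + √((459 + 1028) + 9756)*(1/34119) = 8250/49369 + √(1487 + 9756)*(1/34119) = 8250/49369 + √11243*(1/34119) = 8250/49369 + √11243/34119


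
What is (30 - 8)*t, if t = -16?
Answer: -352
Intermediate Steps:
(30 - 8)*t = (30 - 8)*(-16) = 22*(-16) = -352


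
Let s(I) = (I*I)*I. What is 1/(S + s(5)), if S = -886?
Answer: -1/761 ≈ -0.0013141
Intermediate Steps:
s(I) = I**3 (s(I) = I**2*I = I**3)
1/(S + s(5)) = 1/(-886 + 5**3) = 1/(-886 + 125) = 1/(-761) = -1/761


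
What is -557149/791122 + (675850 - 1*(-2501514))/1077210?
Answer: 956758044059/426102264810 ≈ 2.2454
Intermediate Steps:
-557149/791122 + (675850 - 1*(-2501514))/1077210 = -557149*1/791122 + (675850 + 2501514)*(1/1077210) = -557149/791122 + 3177364*(1/1077210) = -557149/791122 + 1588682/538605 = 956758044059/426102264810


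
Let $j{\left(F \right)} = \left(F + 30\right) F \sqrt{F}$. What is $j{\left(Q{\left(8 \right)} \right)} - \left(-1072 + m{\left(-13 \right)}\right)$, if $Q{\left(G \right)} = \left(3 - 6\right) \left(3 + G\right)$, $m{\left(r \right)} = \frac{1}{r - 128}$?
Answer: $\frac{151153}{141} + 99 i \sqrt{33} \approx 1072.0 + 568.71 i$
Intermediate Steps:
$m{\left(r \right)} = \frac{1}{-128 + r}$
$Q{\left(G \right)} = -9 - 3 G$ ($Q{\left(G \right)} = - 3 \left(3 + G\right) = -9 - 3 G$)
$j{\left(F \right)} = F^{\frac{3}{2}} \left(30 + F\right)$ ($j{\left(F \right)} = \left(30 + F\right) F \sqrt{F} = F \left(30 + F\right) \sqrt{F} = F^{\frac{3}{2}} \left(30 + F\right)$)
$j{\left(Q{\left(8 \right)} \right)} - \left(-1072 + m{\left(-13 \right)}\right) = \left(-9 - 24\right)^{\frac{3}{2}} \left(30 - 33\right) + \left(1072 - \frac{1}{-128 - 13}\right) = \left(-9 - 24\right)^{\frac{3}{2}} \left(30 - 33\right) + \left(1072 - \frac{1}{-141}\right) = \left(-33\right)^{\frac{3}{2}} \left(30 - 33\right) + \left(1072 - - \frac{1}{141}\right) = - 33 i \sqrt{33} \left(-3\right) + \left(1072 + \frac{1}{141}\right) = 99 i \sqrt{33} + \frac{151153}{141} = \frac{151153}{141} + 99 i \sqrt{33}$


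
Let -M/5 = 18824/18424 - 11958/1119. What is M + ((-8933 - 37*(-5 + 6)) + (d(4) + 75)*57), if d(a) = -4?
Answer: -4187440092/859019 ≈ -4874.7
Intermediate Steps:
M = 41510445/859019 (M = -5*(18824/18424 - 11958/1119) = -5*(18824*(1/18424) - 11958*1/1119) = -5*(2353/2303 - 3986/373) = -5*(-8302089/859019) = 41510445/859019 ≈ 48.323)
M + ((-8933 - 37*(-5 + 6)) + (d(4) + 75)*57) = 41510445/859019 + ((-8933 - 37*(-5 + 6)) + (-4 + 75)*57) = 41510445/859019 + ((-8933 - 37) + 71*57) = 41510445/859019 + ((-8933 - 1*37) + 4047) = 41510445/859019 + ((-8933 - 37) + 4047) = 41510445/859019 + (-8970 + 4047) = 41510445/859019 - 4923 = -4187440092/859019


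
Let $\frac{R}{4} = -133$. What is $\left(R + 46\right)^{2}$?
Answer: $236196$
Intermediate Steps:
$R = -532$ ($R = 4 \left(-133\right) = -532$)
$\left(R + 46\right)^{2} = \left(-532 + 46\right)^{2} = \left(-486\right)^{2} = 236196$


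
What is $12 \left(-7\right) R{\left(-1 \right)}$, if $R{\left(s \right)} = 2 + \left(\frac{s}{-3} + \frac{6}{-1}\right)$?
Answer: $308$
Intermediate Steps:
$R{\left(s \right)} = -4 - \frac{s}{3}$ ($R{\left(s \right)} = 2 + \left(s \left(- \frac{1}{3}\right) + 6 \left(-1\right)\right) = 2 - \left(6 + \frac{s}{3}\right) = -4 - \frac{s}{3}$)
$12 \left(-7\right) R{\left(-1 \right)} = 12 \left(-7\right) \left(-4 - - \frac{1}{3}\right) = - 84 \left(-4 + \frac{1}{3}\right) = \left(-84\right) \left(- \frac{11}{3}\right) = 308$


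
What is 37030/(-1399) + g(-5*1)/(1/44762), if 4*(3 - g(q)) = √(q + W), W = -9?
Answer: 187829084/1399 - 22381*I*√14/2 ≈ 1.3426e+5 - 41871.0*I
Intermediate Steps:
g(q) = 3 - √(-9 + q)/4 (g(q) = 3 - √(q - 9)/4 = 3 - √(-9 + q)/4)
37030/(-1399) + g(-5*1)/(1/44762) = 37030/(-1399) + (3 - √(-9 - 5*1)/4)/(1/44762) = 37030*(-1/1399) + (3 - √(-9 - 5)/4)/(1/44762) = -37030/1399 + (3 - I*√14/4)*44762 = -37030/1399 + (134286 - 22381*I*√14/2) = 187829084/1399 - 22381*I*√14/2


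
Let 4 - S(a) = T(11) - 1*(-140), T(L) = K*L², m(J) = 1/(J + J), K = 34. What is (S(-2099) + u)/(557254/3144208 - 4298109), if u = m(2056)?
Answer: 3434260991487/3473136073372426 ≈ 0.00098881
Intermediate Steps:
m(J) = 1/(2*J)
u = 1/4112 (u = (½)/2056 = (½)*(1/2056) = 1/4112 ≈ 0.00024319)
T(L) = 34*L²
S(a) = -4250 (S(a) = 4 - (34*11² - 1*(-140)) = 4 - (34*121 + 140) = 4 - (4114 + 140) = 4 - 1*4254 = 4 - 4254 = -4250)
(S(-2099) + u)/(557254/3144208 - 4298109) = (-4250 + 1/4112)/(557254/3144208 - 4298109) = -17475999/(4112*(557254*(1/3144208) - 4298109)) = -17475999/(4112*(278627/1572104 - 4298109)) = -17475999/(4112*(-6757074072709/1572104)) = -17475999/4112*(-1572104/6757074072709) = 3434260991487/3473136073372426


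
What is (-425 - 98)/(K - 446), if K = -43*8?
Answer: 523/790 ≈ 0.66203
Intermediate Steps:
K = -344
(-425 - 98)/(K - 446) = (-425 - 98)/(-344 - 446) = -523/(-790) = -523*(-1/790) = 523/790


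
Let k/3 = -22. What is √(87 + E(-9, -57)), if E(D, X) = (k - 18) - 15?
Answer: 2*I*√3 ≈ 3.4641*I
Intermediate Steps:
k = -66 (k = 3*(-22) = -66)
E(D, X) = -99 (E(D, X) = (-66 - 18) - 15 = -84 - 15 = -99)
√(87 + E(-9, -57)) = √(87 - 99) = √(-12) = 2*I*√3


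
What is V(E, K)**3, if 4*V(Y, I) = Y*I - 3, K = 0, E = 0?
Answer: -27/64 ≈ -0.42188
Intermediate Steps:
V(Y, I) = -3/4 + I*Y/4 (V(Y, I) = (Y*I - 3)/4 = (I*Y - 3)/4 = (-3 + I*Y)/4 = -3/4 + I*Y/4)
V(E, K)**3 = (-3/4 + (1/4)*0*0)**3 = (-3/4 + 0)**3 = (-3/4)**3 = -27/64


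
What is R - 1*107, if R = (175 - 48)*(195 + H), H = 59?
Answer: 32151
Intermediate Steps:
R = 32258 (R = (175 - 48)*(195 + 59) = 127*254 = 32258)
R - 1*107 = 32258 - 1*107 = 32258 - 107 = 32151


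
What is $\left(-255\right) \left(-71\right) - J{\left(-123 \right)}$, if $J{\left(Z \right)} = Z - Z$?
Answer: $18105$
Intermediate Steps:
$J{\left(Z \right)} = 0$
$\left(-255\right) \left(-71\right) - J{\left(-123 \right)} = \left(-255\right) \left(-71\right) - 0 = 18105 + 0 = 18105$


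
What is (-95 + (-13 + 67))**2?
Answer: 1681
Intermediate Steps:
(-95 + (-13 + 67))**2 = (-95 + 54)**2 = (-41)**2 = 1681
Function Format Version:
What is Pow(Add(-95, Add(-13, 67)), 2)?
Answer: 1681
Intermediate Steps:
Pow(Add(-95, Add(-13, 67)), 2) = Pow(Add(-95, 54), 2) = Pow(-41, 2) = 1681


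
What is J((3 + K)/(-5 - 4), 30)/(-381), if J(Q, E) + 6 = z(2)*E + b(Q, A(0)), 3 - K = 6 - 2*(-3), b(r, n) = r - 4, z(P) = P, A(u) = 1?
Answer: -152/1143 ≈ -0.13298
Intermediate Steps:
b(r, n) = -4 + r
K = -9 (K = 3 - (6 - 2*(-3)) = 3 - (6 + 6) = 3 - 1*12 = 3 - 12 = -9)
J(Q, E) = -10 + Q + 2*E (J(Q, E) = -6 + (2*E + (-4 + Q)) = -6 + (-4 + Q + 2*E) = -10 + Q + 2*E)
J((3 + K)/(-5 - 4), 30)/(-381) = (-10 + (3 - 9)/(-5 - 4) + 2*30)/(-381) = (-10 - 6/(-9) + 60)*(-1/381) = (-10 - 6*(-1/9) + 60)*(-1/381) = (-10 + 2/3 + 60)*(-1/381) = (152/3)*(-1/381) = -152/1143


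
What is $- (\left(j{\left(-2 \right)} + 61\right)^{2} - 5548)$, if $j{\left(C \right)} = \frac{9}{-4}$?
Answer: $\frac{33543}{16} \approx 2096.4$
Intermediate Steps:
$j{\left(C \right)} = - \frac{9}{4}$ ($j{\left(C \right)} = 9 \left(- \frac{1}{4}\right) = - \frac{9}{4}$)
$- (\left(j{\left(-2 \right)} + 61\right)^{2} - 5548) = - (\left(- \frac{9}{4} + 61\right)^{2} - 5548) = - (\left(\frac{235}{4}\right)^{2} - 5548) = - (\frac{55225}{16} - 5548) = \left(-1\right) \left(- \frac{33543}{16}\right) = \frac{33543}{16}$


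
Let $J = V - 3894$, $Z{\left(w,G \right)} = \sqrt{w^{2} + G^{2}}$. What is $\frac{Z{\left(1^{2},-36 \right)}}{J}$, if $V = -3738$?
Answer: $- \frac{\sqrt{1297}}{7632} \approx -0.0047188$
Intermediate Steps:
$Z{\left(w,G \right)} = \sqrt{G^{2} + w^{2}}$
$J = -7632$ ($J = -3738 - 3894 = -7632$)
$\frac{Z{\left(1^{2},-36 \right)}}{J} = \frac{\sqrt{\left(-36\right)^{2} + \left(1^{2}\right)^{2}}}{-7632} = \sqrt{1296 + 1^{2}} \left(- \frac{1}{7632}\right) = \sqrt{1296 + 1} \left(- \frac{1}{7632}\right) = \sqrt{1297} \left(- \frac{1}{7632}\right) = - \frac{\sqrt{1297}}{7632}$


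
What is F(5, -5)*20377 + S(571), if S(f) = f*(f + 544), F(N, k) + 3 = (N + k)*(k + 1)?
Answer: 575534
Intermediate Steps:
F(N, k) = -3 + (1 + k)*(N + k) (F(N, k) = -3 + (N + k)*(k + 1) = -3 + (N + k)*(1 + k) = -3 + (1 + k)*(N + k))
S(f) = f*(544 + f)
F(5, -5)*20377 + S(571) = (-3 + 5 - 5 + (-5)² + 5*(-5))*20377 + 571*(544 + 571) = (-3 + 5 - 5 + 25 - 25)*20377 + 571*1115 = -3*20377 + 636665 = -61131 + 636665 = 575534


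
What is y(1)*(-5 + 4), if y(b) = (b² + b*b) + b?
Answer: -3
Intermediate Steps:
y(b) = b + 2*b² (y(b) = (b² + b²) + b = 2*b² + b = b + 2*b²)
y(1)*(-5 + 4) = (1*(1 + 2*1))*(-5 + 4) = (1*(1 + 2))*(-1) = (1*3)*(-1) = 3*(-1) = -3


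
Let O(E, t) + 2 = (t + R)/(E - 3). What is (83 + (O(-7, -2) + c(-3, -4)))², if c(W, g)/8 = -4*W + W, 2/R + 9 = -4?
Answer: 99181681/4225 ≈ 23475.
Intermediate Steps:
R = -2/13 (R = 2/(-9 - 4) = 2/(-13) = 2*(-1/13) = -2/13 ≈ -0.15385)
c(W, g) = -24*W (c(W, g) = 8*(-4*W + W) = 8*(-3*W) = -24*W)
O(E, t) = -2 + (-2/13 + t)/(-3 + E) (O(E, t) = -2 + (t - 2/13)/(E - 3) = -2 + (-2/13 + t)/(-3 + E))
(83 + (O(-7, -2) + c(-3, -4)))² = (83 + ((76/13 - 2 - 2*(-7))/(-3 - 7) - 24*(-3)))² = (83 + ((76/13 - 2 + 14)/(-10) + 72))² = (83 + (-⅒*232/13 + 72))² = (83 + (-116/65 + 72))² = (83 + 4564/65)² = (9959/65)² = 99181681/4225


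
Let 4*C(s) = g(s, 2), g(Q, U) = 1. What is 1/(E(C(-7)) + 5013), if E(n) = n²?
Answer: 16/80209 ≈ 0.00019948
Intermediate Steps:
C(s) = ¼ (C(s) = (¼)*1 = ¼)
1/(E(C(-7)) + 5013) = 1/((¼)² + 5013) = 1/(1/16 + 5013) = 1/(80209/16) = 16/80209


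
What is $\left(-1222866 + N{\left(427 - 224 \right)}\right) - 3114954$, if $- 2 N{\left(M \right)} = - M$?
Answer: $- \frac{8675437}{2} \approx -4.3377 \cdot 10^{6}$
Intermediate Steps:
$N{\left(M \right)} = \frac{M}{2}$ ($N{\left(M \right)} = - \frac{\left(-1\right) M}{2} = \frac{M}{2}$)
$\left(-1222866 + N{\left(427 - 224 \right)}\right) - 3114954 = \left(-1222866 + \frac{427 - 224}{2}\right) - 3114954 = \left(-1222866 + \frac{1}{2} \cdot 203\right) - 3114954 = \left(-1222866 + \frac{203}{2}\right) - 3114954 = - \frac{2445529}{2} - 3114954 = - \frac{8675437}{2}$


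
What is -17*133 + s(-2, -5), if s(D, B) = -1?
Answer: -2262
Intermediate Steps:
-17*133 + s(-2, -5) = -17*133 - 1 = -2261 - 1 = -2262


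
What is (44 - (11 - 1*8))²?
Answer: 1681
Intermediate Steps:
(44 - (11 - 1*8))² = (44 - (11 - 8))² = (44 - 1*3)² = (44 - 3)² = 41² = 1681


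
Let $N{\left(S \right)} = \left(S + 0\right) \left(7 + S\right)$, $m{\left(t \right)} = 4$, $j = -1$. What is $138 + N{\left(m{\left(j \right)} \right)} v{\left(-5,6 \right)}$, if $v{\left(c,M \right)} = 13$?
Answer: $710$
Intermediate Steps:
$N{\left(S \right)} = S \left(7 + S\right)$
$138 + N{\left(m{\left(j \right)} \right)} v{\left(-5,6 \right)} = 138 + 4 \left(7 + 4\right) 13 = 138 + 4 \cdot 11 \cdot 13 = 138 + 44 \cdot 13 = 138 + 572 = 710$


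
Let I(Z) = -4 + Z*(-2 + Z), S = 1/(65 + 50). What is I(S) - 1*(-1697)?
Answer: 22389696/13225 ≈ 1693.0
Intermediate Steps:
S = 1/115 ≈ 0.0086956
I(S) - 1*(-1697) = (-4 + (1/115)² - 2*1/115) - 1*(-1697) = (-4 + 1/13225 - 2/115) + 1697 = -53129/13225 + 1697 = 22389696/13225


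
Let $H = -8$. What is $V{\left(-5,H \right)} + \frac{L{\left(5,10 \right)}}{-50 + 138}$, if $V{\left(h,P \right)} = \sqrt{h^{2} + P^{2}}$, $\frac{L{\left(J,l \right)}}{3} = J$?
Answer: $\frac{15}{88} + \sqrt{89} \approx 9.6044$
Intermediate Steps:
$L{\left(J,l \right)} = 3 J$
$V{\left(h,P \right)} = \sqrt{P^{2} + h^{2}}$
$V{\left(-5,H \right)} + \frac{L{\left(5,10 \right)}}{-50 + 138} = \sqrt{\left(-8\right)^{2} + \left(-5\right)^{2}} + \frac{3 \cdot 5}{-50 + 138} = \sqrt{64 + 25} + \frac{15}{88} = \sqrt{89} + 15 \cdot \frac{1}{88} = \sqrt{89} + \frac{15}{88} = \frac{15}{88} + \sqrt{89}$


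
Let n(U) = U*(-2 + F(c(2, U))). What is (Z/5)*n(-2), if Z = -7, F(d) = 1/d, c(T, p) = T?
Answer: -21/5 ≈ -4.2000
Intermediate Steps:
n(U) = -3*U/2 (n(U) = U*(-2 + 1/2) = U*(-3/2) = -3*U/2)
(Z/5)*n(-2) = (-7/5)*(-3/2*(-2)) = -7*1/5*3 = -7/5*3 = -21/5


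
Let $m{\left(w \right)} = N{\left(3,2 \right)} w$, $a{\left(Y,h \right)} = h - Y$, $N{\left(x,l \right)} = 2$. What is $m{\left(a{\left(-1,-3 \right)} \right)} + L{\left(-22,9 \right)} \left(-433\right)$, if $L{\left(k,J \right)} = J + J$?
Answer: $-7798$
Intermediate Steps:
$L{\left(k,J \right)} = 2 J$
$m{\left(w \right)} = 2 w$
$m{\left(a{\left(-1,-3 \right)} \right)} + L{\left(-22,9 \right)} \left(-433\right) = 2 \left(-3 - -1\right) + 2 \cdot 9 \left(-433\right) = 2 \left(-3 + 1\right) + 18 \left(-433\right) = 2 \left(-2\right) - 7794 = -4 - 7794 = -7798$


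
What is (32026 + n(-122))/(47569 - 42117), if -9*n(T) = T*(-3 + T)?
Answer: 68246/12267 ≈ 5.5634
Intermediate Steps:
n(T) = -T*(-3 + T)/9
(32026 + n(-122))/(47569 - 42117) = (32026 + (⅑)*(-122)*(3 - 1*(-122)))/(47569 - 42117) = (32026 + (⅑)*(-122)*(3 + 122))/5452 = (32026 + (⅑)*(-122)*125)*(1/5452) = (32026 - 15250/9)*(1/5452) = (272984/9)*(1/5452) = 68246/12267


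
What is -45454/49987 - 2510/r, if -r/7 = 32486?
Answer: -2816013/3134899 ≈ -0.89828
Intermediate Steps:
r = -227402 (r = -7*32486 = -227402)
-45454/49987 - 2510/r = -45454/49987 - 2510/(-227402) = -45454*1/49987 - 2510*(-1/227402) = -45454/49987 + 1255/113701 = -2816013/3134899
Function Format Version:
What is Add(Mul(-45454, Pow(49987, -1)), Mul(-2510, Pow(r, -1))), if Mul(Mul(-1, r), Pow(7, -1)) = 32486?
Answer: Rational(-2816013, 3134899) ≈ -0.89828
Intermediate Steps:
r = -227402 (r = Mul(-7, 32486) = -227402)
Add(Mul(-45454, Pow(49987, -1)), Mul(-2510, Pow(r, -1))) = Add(Mul(-45454, Pow(49987, -1)), Mul(-2510, Pow(-227402, -1))) = Add(Mul(-45454, Rational(1, 49987)), Mul(-2510, Rational(-1, 227402))) = Add(Rational(-45454, 49987), Rational(1255, 113701)) = Rational(-2816013, 3134899)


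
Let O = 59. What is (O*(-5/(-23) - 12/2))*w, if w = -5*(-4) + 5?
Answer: -196175/23 ≈ -8529.3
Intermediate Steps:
w = 25 (w = 20 + 5 = 25)
(O*(-5/(-23) - 12/2))*w = (59*(-5/(-23) - 12/2))*25 = (59*(-5*(-1/23) - 12*½))*25 = (59*(5/23 - 6))*25 = (59*(-133/23))*25 = -7847/23*25 = -196175/23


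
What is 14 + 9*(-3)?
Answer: -13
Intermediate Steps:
14 + 9*(-3) = 14 - 27 = -13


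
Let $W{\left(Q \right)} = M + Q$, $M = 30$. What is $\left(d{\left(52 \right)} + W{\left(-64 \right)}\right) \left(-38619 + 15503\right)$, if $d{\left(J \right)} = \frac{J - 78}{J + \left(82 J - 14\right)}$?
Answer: $\frac{1690866052}{2151} \approx 7.8608 \cdot 10^{5}$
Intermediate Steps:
$d{\left(J \right)} = \frac{-78 + J}{-14 + 83 J}$ ($d{\left(J \right)} = \frac{-78 + J}{J + \left(-14 + 82 J\right)} = \frac{-78 + J}{-14 + 83 J}$)
$W{\left(Q \right)} = 30 + Q$
$\left(d{\left(52 \right)} + W{\left(-64 \right)}\right) \left(-38619 + 15503\right) = \left(\frac{-78 + 52}{-14 + 83 \cdot 52} + \left(30 - 64\right)\right) \left(-38619 + 15503\right) = \left(\frac{1}{-14 + 4316} \left(-26\right) - 34\right) \left(-23116\right) = \left(\frac{1}{4302} \left(-26\right) - 34\right) \left(-23116\right) = \left(- \frac{13}{2151} - 34\right) \left(-23116\right) = \left(- \frac{73147}{2151}\right) \left(-23116\right) = \frac{1690866052}{2151}$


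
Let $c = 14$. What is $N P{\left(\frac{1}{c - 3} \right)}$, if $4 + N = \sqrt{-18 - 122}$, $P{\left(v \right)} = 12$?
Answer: $-48 + 24 i \sqrt{35} \approx -48.0 + 141.99 i$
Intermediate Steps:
$N = -4 + 2 i \sqrt{35}$ ($N = -4 + \sqrt{-18 - 122} = -4 + \sqrt{-140} = -4 + 2 i \sqrt{35} \approx -4.0 + 11.832 i$)
$N P{\left(\frac{1}{c - 3} \right)} = \left(-4 + 2 i \sqrt{35}\right) 12 = -48 + 24 i \sqrt{35}$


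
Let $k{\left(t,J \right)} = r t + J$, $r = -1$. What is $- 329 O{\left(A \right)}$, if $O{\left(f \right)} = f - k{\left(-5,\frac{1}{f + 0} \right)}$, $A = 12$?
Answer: $- \frac{27307}{12} \approx -2275.6$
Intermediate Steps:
$k{\left(t,J \right)} = J - t$ ($k{\left(t,J \right)} = - t + J = J - t$)
$O{\left(f \right)} = -5 + f - \frac{1}{f}$ ($O{\left(f \right)} = f - \left(\frac{1}{f + 0} - -5\right) = f - \left(\frac{1}{f} + 5\right) = f - \left(5 + \frac{1}{f}\right) = -5 + f - \frac{1}{f}$)
$- 329 O{\left(A \right)} = - 329 \left(-5 + 12 - \frac{1}{12}\right) = \left(-329\right) \frac{83}{12} = - \frac{27307}{12}$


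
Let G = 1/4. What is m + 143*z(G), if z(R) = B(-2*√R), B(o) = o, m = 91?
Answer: -52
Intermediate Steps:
G = ¼ ≈ 0.25000
z(R) = -2*√R
m + 143*z(G) = 91 + 143*(-2*√(¼)) = 91 + 143*(-2*½) = 91 + 143*(-1) = 91 - 143 = -52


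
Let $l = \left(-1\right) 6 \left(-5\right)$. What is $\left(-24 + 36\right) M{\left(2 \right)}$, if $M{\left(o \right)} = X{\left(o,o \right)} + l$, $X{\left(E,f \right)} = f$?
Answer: $384$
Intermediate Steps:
$l = 30$ ($l = \left(-6\right) \left(-5\right) = 30$)
$M{\left(o \right)} = 30 + o$ ($M{\left(o \right)} = o + 30 = 30 + o$)
$\left(-24 + 36\right) M{\left(2 \right)} = \left(-24 + 36\right) \left(30 + 2\right) = 12 \cdot 32 = 384$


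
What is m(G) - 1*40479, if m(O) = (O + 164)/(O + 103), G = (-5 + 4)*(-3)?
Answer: -4290607/106 ≈ -40477.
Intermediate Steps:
G = 3 (G = -1*(-3) = 3)
m(O) = (164 + O)/(103 + O)
m(G) - 1*40479 = (164 + 3)/(103 + 3) - 1*40479 = 167/106 - 40479 = -4290607/106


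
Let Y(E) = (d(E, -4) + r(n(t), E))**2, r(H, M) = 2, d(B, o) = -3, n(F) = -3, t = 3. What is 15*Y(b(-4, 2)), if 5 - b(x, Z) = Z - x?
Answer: 15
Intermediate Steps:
b(x, Z) = 5 + x - Z (b(x, Z) = 5 - (Z - x) = 5 + (x - Z) = 5 + x - Z)
Y(E) = 1 (Y(E) = (-3 + 2)**2 = (-1)**2 = 1)
15*Y(b(-4, 2)) = 15*1 = 15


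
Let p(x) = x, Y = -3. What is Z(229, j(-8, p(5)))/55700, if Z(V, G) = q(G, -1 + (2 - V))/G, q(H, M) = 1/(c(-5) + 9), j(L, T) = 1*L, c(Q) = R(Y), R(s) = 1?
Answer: -1/4456000 ≈ -2.2442e-7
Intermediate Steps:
c(Q) = 1
j(L, T) = L
q(H, M) = 1/10 (q(H, M) = 1/(1 + 9) = 1/10)
Z(V, G) = 1/(10*G)
Z(229, j(-8, p(5)))/55700 = ((1/10)/(-8))/55700 = ((1/10)*(-1/8))*(1/55700) = -1/80*1/55700 = -1/4456000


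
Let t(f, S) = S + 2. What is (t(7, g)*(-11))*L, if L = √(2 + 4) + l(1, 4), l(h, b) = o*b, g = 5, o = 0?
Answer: -77*√6 ≈ -188.61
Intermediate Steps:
l(h, b) = 0 (l(h, b) = 0*b = 0)
t(f, S) = 2 + S
L = √6 (L = √(2 + 4) + 0 = √6 + 0 = √6 ≈ 2.4495)
(t(7, g)*(-11))*L = ((2 + 5)*(-11))*√6 = (7*(-11))*√6 = -77*√6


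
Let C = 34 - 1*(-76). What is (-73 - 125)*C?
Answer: -21780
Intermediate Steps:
C = 110 (C = 34 + 76 = 110)
(-73 - 125)*C = (-73 - 125)*110 = -198*110 = -21780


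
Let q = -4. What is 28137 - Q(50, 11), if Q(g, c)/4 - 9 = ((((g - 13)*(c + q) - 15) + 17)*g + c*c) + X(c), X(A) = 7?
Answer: -24611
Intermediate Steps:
Q(g, c) = 64 + 4*c² + 4*g*(2 + (-13 + g)*(-4 + c)) (Q(g, c) = 36 + 4*(((((g - 13)*(c - 4) - 15) + 17)*g + c*c) + 7) = 36 + 4*(((((-13 + g)*(-4 + c) - 15) + 17)*g + c²) + 7) = 36 + 4*((((-15 + (-13 + g)*(-4 + c)) + 17)*g + c²) + 7) = 36 + 4*(((2 + (-13 + g)*(-4 + c))*g + c²) + 7) = 36 + 4*((g*(2 + (-13 + g)*(-4 + c)) + c²) + 7) = 36 + 4*((c² + g*(2 + (-13 + g)*(-4 + c))) + 7) = 36 + 4*(7 + c² + g*(2 + (-13 + g)*(-4 + c))) = 36 + (28 + 4*c² + 4*g*(2 + (-13 + g)*(-4 + c))) = 64 + 4*c² + 4*g*(2 + (-13 + g)*(-4 + c)))
28137 - Q(50, 11) = 28137 - (64 - 16*50² + 4*11² + 216*50 - 52*11*50 + 4*11*50²) = 28137 - (64 - 16*2500 + 4*121 + 10800 - 28600 + 4*11*2500) = 28137 - (64 - 40000 + 484 + 10800 - 28600 + 110000) = 28137 - 1*52748 = 28137 - 52748 = -24611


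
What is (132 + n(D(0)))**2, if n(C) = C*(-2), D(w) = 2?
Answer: 16384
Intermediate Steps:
n(C) = -2*C
(132 + n(D(0)))**2 = (132 - 2*2)**2 = (132 - 4)**2 = 128**2 = 16384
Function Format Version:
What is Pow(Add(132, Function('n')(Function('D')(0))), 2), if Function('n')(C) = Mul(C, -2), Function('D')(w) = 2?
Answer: 16384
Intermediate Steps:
Function('n')(C) = Mul(-2, C)
Pow(Add(132, Function('n')(Function('D')(0))), 2) = Pow(Add(132, Mul(-2, 2)), 2) = Pow(Add(132, -4), 2) = Pow(128, 2) = 16384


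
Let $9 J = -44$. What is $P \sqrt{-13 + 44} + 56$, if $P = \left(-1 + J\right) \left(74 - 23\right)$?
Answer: $56 - \frac{901 \sqrt{31}}{3} \approx -1616.2$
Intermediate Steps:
$J = - \frac{44}{9}$ ($J = \frac{1}{9} \left(-44\right) = - \frac{44}{9} \approx -4.8889$)
$P = - \frac{901}{3}$ ($P = \left(-1 - \frac{44}{9}\right) \left(74 - 23\right) = \left(- \frac{53}{9}\right) 51 = - \frac{901}{3} \approx -300.33$)
$P \sqrt{-13 + 44} + 56 = - \frac{901 \sqrt{-13 + 44}}{3} + 56 = - \frac{901 \sqrt{31}}{3} + 56 = 56 - \frac{901 \sqrt{31}}{3}$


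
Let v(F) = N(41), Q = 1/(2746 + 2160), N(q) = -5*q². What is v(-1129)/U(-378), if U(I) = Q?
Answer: -41234930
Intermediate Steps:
Q = 1/4906 ≈ 0.00020383
v(F) = -8405 (v(F) = -5*41² = -5*1681 = -8405)
U(I) = 1/4906
v(-1129)/U(-378) = -8405/1/4906 = -8405*4906 = -41234930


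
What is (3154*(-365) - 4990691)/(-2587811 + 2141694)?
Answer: 6141901/446117 ≈ 13.767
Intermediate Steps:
(3154*(-365) - 4990691)/(-2587811 + 2141694) = (-1151210 - 4990691)/(-446117) = -6141901*(-1/446117) = 6141901/446117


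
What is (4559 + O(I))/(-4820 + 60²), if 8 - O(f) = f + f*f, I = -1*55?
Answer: -1597/1220 ≈ -1.3090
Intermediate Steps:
I = -55
O(f) = 8 - f - f² (O(f) = 8 - (f + f*f) = 8 - (f + f²) = 8 + (-f - f²) = 8 - f - f²)
(4559 + O(I))/(-4820 + 60²) = (4559 + (8 - 1*(-55) - 1*(-55)²))/(-4820 + 60²) = (4559 + (8 + 55 - 1*3025))/(-4820 + 3600) = (4559 + (8 + 55 - 3025))/(-1220) = (4559 - 2962)*(-1/1220) = 1597*(-1/1220) = -1597/1220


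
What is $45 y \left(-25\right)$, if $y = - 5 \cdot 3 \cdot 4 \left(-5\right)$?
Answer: $-337500$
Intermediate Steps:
$y = 300$ ($y = \left(-5\right) 12 \left(-5\right) = \left(-60\right) \left(-5\right) = 300$)
$45 y \left(-25\right) = 45 \cdot 300 \left(-25\right) = 13500 \left(-25\right) = -337500$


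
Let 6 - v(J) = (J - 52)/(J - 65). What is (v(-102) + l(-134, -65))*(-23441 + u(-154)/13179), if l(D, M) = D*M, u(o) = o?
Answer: -449620962675874/2200893 ≈ -2.0429e+8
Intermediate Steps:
v(J) = 6 - (-52 + J)/(-65 + J) (v(J) = 6 - (J - 52)/(J - 65) = 6 - (-52 + J)/(-65 + J))
(v(-102) + l(-134, -65))*(-23441 + u(-154)/13179) = ((-338 + 5*(-102))/(-65 - 102) - 134*(-65))*(-23441 - 154/13179) = ((-338 - 510)/(-167) + 8710)*(-23441 - 154*1/13179) = (-1/167*(-848) + 8710)*(-23441 - 154/13179) = (848/167 + 8710)*(-308929093/13179) = (1455418/167)*(-308929093/13179) = -449620962675874/2200893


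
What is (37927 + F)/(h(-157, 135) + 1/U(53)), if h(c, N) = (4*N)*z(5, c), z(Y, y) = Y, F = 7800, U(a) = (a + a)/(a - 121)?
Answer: 220321/13006 ≈ 16.940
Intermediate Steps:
U(a) = 2*a/(-121 + a) (U(a) = (2*a)/(-121 + a) = 2*a/(-121 + a))
h(c, N) = 20*N (h(c, N) = (4*N)*5 = 20*N)
(37927 + F)/(h(-157, 135) + 1/U(53)) = (37927 + 7800)/(20*135 + 1/(2*53/(-121 + 53))) = 45727/(2700 + 1/(2*53/(-68))) = 45727/(2700 + 1/(2*53*(-1/68))) = 45727/(2700 + 1/(-53/34)) = 45727/(2700 - 34/53) = 45727/(143066/53) = 45727*(53/143066) = 220321/13006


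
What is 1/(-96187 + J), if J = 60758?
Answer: -1/35429 ≈ -2.8225e-5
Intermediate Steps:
1/(-96187 + J) = 1/(-96187 + 60758) = 1/(-35429) = -1/35429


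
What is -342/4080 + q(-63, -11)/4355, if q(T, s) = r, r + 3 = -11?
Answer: -51551/592280 ≈ -0.087038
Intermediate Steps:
r = -14 (r = -3 - 11 = -14)
q(T, s) = -14
-342/4080 + q(-63, -11)/4355 = -342/4080 - 14/4355 = -342*1/4080 - 14*1/4355 = -57/680 - 14/4355 = -51551/592280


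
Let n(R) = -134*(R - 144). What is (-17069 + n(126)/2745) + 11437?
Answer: -1717492/305 ≈ -5631.1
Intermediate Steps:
n(R) = 19296 - 134*R (n(R) = -134*(-144 + R) = 19296 - 134*R)
(-17069 + n(126)/2745) + 11437 = (-17069 + (19296 - 134*126)/2745) + 11437 = (-17069 + (19296 - 16884)*(1/2745)) + 11437 = (-17069 + 2412*(1/2745)) + 11437 = (-17069 + 268/305) + 11437 = -5205777/305 + 11437 = -1717492/305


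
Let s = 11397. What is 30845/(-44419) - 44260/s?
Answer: -2317525405/506243343 ≈ -4.5779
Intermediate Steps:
30845/(-44419) - 44260/s = 30845/(-44419) - 44260/11397 = 30845*(-1/44419) - 44260*1/11397 = -30845/44419 - 44260/11397 = -2317525405/506243343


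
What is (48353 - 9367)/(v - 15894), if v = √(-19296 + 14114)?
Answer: -309821742/126312209 - 19493*I*√5182/126312209 ≈ -2.4528 - 0.011109*I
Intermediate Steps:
v = I*√5182 (v = √(-5182) = I*√5182 ≈ 71.986*I)
(48353 - 9367)/(v - 15894) = (48353 - 9367)/(I*√5182 - 15894) = 38986/(-15894 + I*√5182)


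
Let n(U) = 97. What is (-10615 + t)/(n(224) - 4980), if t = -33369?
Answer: 43984/4883 ≈ 9.0076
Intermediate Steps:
(-10615 + t)/(n(224) - 4980) = (-10615 - 33369)/(97 - 4980) = -43984/(-4883) = -43984*(-1/4883) = 43984/4883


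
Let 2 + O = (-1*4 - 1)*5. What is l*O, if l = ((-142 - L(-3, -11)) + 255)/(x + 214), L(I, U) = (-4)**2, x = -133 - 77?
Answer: -2619/4 ≈ -654.75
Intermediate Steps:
x = -210
L(I, U) = 16
l = 97/4 (l = ((-142 - 1*16) + 255)/(-210 + 214) = ((-142 - 16) + 255)/4 = (-158 + 255)*(1/4) = 97*(1/4) = 97/4 ≈ 24.250)
O = -27 (O = -2 + (-1*4 - 1)*5 = -2 + (-4 - 1)*5 = -2 - 5*5 = -2 - 25 = -27)
l*O = (97/4)*(-27) = -2619/4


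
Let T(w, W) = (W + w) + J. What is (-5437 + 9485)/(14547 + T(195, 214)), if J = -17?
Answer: 4048/14939 ≈ 0.27097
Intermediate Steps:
T(w, W) = -17 + W + w (T(w, W) = (W + w) - 17 = -17 + W + w)
(-5437 + 9485)/(14547 + T(195, 214)) = (-5437 + 9485)/(14547 + (-17 + 214 + 195)) = 4048/(14547 + 392) = 4048/14939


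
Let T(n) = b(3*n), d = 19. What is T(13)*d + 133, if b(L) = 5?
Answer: 228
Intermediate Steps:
T(n) = 5
T(13)*d + 133 = 5*19 + 133 = 95 + 133 = 228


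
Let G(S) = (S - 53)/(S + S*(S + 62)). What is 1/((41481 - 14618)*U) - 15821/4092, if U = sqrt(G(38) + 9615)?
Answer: -15821/4092 + sqrt(141631238490)/991307962365 ≈ -3.8663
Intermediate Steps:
G(S) = (-53 + S)/(S + S*(62 + S))
U = sqrt(141631238490)/3838 (U = sqrt((-53 + 38)/(38*(63 + 38)) + 9615) = sqrt((1/38)*(-15)/101 + 9615) = sqrt((1/38)*(1/101)*(-15) + 9615) = sqrt(-15/3838 + 9615) = sqrt(36902355/3838) = sqrt(141631238490)/3838 ≈ 98.056)
1/((41481 - 14618)*U) - 15821/4092 = 1/((41481 - 14618)*((sqrt(141631238490)/3838))) - 15821/4092 = (sqrt(141631238490)/36902355)/26863 - 15821*1/4092 = (sqrt(141631238490)/36902355)/26863 - 15821/4092 = sqrt(141631238490)/991307962365 - 15821/4092 = -15821/4092 + sqrt(141631238490)/991307962365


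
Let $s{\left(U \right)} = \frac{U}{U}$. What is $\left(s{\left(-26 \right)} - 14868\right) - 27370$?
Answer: $-42237$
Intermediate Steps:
$s{\left(U \right)} = 1$
$\left(s{\left(-26 \right)} - 14868\right) - 27370 = \left(1 - 14868\right) - 27370 = -14867 - 27370 = -42237$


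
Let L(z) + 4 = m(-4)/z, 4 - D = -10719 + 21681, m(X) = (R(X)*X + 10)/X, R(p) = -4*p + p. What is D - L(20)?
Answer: -438179/40 ≈ -10954.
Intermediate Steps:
R(p) = -3*p
m(X) = (10 - 3*X²)/X (m(X) = ((-3*X)*X + 10)/X = (-3*X² + 10)/X = (10 - 3*X²)/X)
D = -10958 (D = 4 - (-10719 + 21681) = 4 - 1*10962 = 4 - 10962 = -10958)
L(z) = -4 + 19/(2*z) (L(z) = -4 + (-3*(-4) + 10/(-4))/z = -4 + (12 + 10*(-¼))/z = -4 + (12 - 5/2)/z = -4 + 19/(2*z))
D - L(20) = -10958 - (-4 + (19/2)/20) = -10958 - (-4 + (19/2)*(1/20)) = -10958 - (-4 + 19/40) = -10958 - 1*(-141/40) = -10958 + 141/40 = -438179/40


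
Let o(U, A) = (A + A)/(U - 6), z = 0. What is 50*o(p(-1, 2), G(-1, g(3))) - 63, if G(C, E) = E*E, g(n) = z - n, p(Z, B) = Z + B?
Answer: -243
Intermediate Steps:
p(Z, B) = B + Z
g(n) = -n (g(n) = 0 - n = -n)
G(C, E) = E²
o(U, A) = 2*A/(-6 + U) (o(U, A) = (2*A)/(-6 + U) = 2*A/(-6 + U))
50*o(p(-1, 2), G(-1, g(3))) - 63 = 50*(2*(-1*3)²/(-6 + (2 - 1))) - 63 = 50*(2*(-3)²/(-6 + 1)) - 63 = 50*(2*9/(-5)) - 63 = 50*(2*9*(-⅕)) - 63 = 50*(-18/5) - 63 = -180 - 63 = -243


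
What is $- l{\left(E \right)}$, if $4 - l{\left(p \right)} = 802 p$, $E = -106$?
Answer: $-85016$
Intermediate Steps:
$l{\left(p \right)} = 4 - 802 p$
$- l{\left(E \right)} = - (4 - -85012) = - (4 + 85012) = \left(-1\right) 85016 = -85016$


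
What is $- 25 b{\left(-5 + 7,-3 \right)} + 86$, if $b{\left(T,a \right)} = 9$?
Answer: $-139$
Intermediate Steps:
$- 25 b{\left(-5 + 7,-3 \right)} + 86 = \left(-25\right) 9 + 86 = -225 + 86 = -139$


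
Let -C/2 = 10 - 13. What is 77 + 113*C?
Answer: 755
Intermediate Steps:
C = 6 (C = -2*(10 - 13) = -2*(-3) = 6)
77 + 113*C = 77 + 113*6 = 77 + 678 = 755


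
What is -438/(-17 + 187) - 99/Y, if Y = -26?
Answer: 2721/2210 ≈ 1.2312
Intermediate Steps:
-438/(-17 + 187) - 99/Y = -438/(-17 + 187) - 99/(-26) = -438/170 - 99*(-1/26) = -438*1/170 + 99/26 = -219/85 + 99/26 = 2721/2210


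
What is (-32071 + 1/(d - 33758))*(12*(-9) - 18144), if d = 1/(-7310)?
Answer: 144449834920316172/246770981 ≈ 5.8536e+8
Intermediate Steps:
d = -1/7310 ≈ -0.00013680
(-32071 + 1/(d - 33758))*(12*(-9) - 18144) = (-32071 + 1/(-1/7310 - 33758))*(12*(-9) - 18144) = (-32071 + 1/(-246770981/7310))*(-108 - 18144) = (-32071 - 7310/246770981)*(-18252) = -7914192138961/246770981*(-18252) = 144449834920316172/246770981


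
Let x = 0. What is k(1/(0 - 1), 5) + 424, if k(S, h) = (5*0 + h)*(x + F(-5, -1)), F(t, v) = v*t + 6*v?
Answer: 419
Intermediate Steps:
F(t, v) = 6*v + t*v (F(t, v) = t*v + 6*v = 6*v + t*v)
k(S, h) = -h (k(S, h) = (5*0 + h)*(0 - (6 - 5)) = (0 + h)*(0 - 1*1) = h*(0 - 1) = h*(-1) = -h)
k(1/(0 - 1), 5) + 424 = -1*5 + 424 = -5 + 424 = 419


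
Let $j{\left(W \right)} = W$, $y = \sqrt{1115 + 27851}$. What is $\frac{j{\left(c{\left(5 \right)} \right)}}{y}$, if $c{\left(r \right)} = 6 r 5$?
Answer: $\frac{75 \sqrt{28966}}{14483} \approx 0.88135$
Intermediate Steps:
$c{\left(r \right)} = 30 r$
$y = \sqrt{28966} \approx 170.19$
$\frac{j{\left(c{\left(5 \right)} \right)}}{y} = \frac{30 \cdot 5}{\sqrt{28966}} = 150 \frac{\sqrt{28966}}{28966} = \frac{75 \sqrt{28966}}{14483}$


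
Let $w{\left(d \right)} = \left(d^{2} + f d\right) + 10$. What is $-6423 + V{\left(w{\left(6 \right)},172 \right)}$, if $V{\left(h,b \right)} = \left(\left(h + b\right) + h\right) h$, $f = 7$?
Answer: $24201$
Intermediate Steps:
$w{\left(d \right)} = 10 + d^{2} + 7 d$ ($w{\left(d \right)} = \left(d^{2} + 7 d\right) + 10 = 10 + d^{2} + 7 d$)
$V{\left(h,b \right)} = h \left(b + 2 h\right)$ ($V{\left(h,b \right)} = \left(\left(b + h\right) + h\right) h = \left(b + 2 h\right) h = h \left(b + 2 h\right)$)
$-6423 + V{\left(w{\left(6 \right)},172 \right)} = -6423 + \left(10 + 6^{2} + 7 \cdot 6\right) \left(172 + 2 \left(10 + 6^{2} + 7 \cdot 6\right)\right) = -6423 + \left(10 + 36 + 42\right) \left(172 + 2 \left(10 + 36 + 42\right)\right) = -6423 + 88 \left(172 + 2 \cdot 88\right) = -6423 + 88 \left(172 + 176\right) = -6423 + 88 \cdot 348 = -6423 + 30624 = 24201$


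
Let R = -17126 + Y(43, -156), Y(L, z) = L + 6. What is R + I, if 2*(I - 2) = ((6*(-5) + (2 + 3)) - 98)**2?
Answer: -19021/2 ≈ -9510.5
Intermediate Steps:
Y(L, z) = 6 + L
R = -17077 (R = -17126 + (6 + 43) = -17126 + 49 = -17077)
I = 15133/2 (I = 2 + ((6*(-5) + (2 + 3)) - 98)**2/2 = 2 + ((-30 + 5) - 98)**2/2 = 2 + (-25 - 98)**2/2 = 2 + (1/2)*(-123)**2 = 2 + (1/2)*15129 = 2 + 15129/2 = 15133/2 ≈ 7566.5)
R + I = -17077 + 15133/2 = -19021/2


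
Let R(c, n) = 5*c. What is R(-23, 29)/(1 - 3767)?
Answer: 115/3766 ≈ 0.030536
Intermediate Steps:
R(-23, 29)/(1 - 3767) = (5*(-23))/(1 - 3767) = -115/(-3766) = -115*(-1/3766) = 115/3766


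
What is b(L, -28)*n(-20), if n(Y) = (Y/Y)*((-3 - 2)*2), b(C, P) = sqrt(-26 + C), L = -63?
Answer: -10*I*sqrt(89) ≈ -94.34*I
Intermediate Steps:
n(Y) = -10 (n(Y) = 1*(-5*2) = 1*(-10) = -10)
b(L, -28)*n(-20) = sqrt(-26 - 63)*(-10) = sqrt(-89)*(-10) = (I*sqrt(89))*(-10) = -10*I*sqrt(89)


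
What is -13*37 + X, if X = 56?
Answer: -425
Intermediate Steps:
-13*37 + X = -13*37 + 56 = -481 + 56 = -425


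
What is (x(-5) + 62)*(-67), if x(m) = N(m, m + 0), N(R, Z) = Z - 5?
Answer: -3484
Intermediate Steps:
N(R, Z) = -5 + Z
x(m) = -5 + m (x(m) = -5 + (m + 0) = -5 + m)
(x(-5) + 62)*(-67) = ((-5 - 5) + 62)*(-67) = (-10 + 62)*(-67) = 52*(-67) = -3484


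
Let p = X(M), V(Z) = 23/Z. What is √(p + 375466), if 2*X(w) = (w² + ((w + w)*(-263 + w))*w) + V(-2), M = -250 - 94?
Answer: 9*I*√3525695/2 ≈ 8449.6*I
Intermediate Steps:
M = -344
X(w) = -23/4 + w²/2 + w²*(-263 + w) (X(w) = ((w² + ((w + w)*(-263 + w))*w) + 23/(-2))/2 = ((w² + ((2*w)*(-263 + w))*w) + 23*(-½))/2 = ((w² + (2*w*(-263 + w))*w) - 23/2)/2 = ((w² + 2*w²*(-263 + w)) - 23/2)/2 = (-23/2 + w² + 2*w²*(-263 + w))/2 = -23/4 + w²/2 + w²*(-263 + w))
p = -287083159/4 (p = -23/4 + (-344)³ - 525/2*(-344)² = -23/4 - 40707584 - 525/2*118336 = -23/4 - 40707584 - 31063200 = -287083159/4 ≈ -7.1771e+7)
√(p + 375466) = √(-287083159/4 + 375466) = √(-285581295/4) = 9*I*√3525695/2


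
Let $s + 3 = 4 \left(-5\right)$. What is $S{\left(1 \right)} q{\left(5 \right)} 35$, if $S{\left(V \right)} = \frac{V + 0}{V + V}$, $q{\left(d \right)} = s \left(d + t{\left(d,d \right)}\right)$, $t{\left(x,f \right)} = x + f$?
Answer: $- \frac{12075}{2} \approx -6037.5$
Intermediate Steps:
$t{\left(x,f \right)} = f + x$
$s = -23$ ($s = -3 + 4 \left(-5\right) = -3 - 20 = -23$)
$q{\left(d \right)} = - 69 d$ ($q{\left(d \right)} = - 23 \left(d + \left(d + d\right)\right) = - 23 \left(d + 2 d\right) = - 23 \cdot 3 d = - 69 d$)
$S{\left(V \right)} = \frac{1}{2}$ ($S{\left(V \right)} = \frac{V}{2 V} = V \frac{1}{2 V} = \frac{1}{2}$)
$S{\left(1 \right)} q{\left(5 \right)} 35 = \frac{\left(-69\right) 5}{2} \cdot 35 = \frac{1}{2} \left(-345\right) 35 = \left(- \frac{345}{2}\right) 35 = - \frac{12075}{2}$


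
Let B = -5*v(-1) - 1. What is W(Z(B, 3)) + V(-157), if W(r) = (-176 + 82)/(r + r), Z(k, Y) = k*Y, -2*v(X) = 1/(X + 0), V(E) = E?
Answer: -3203/21 ≈ -152.52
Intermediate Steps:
v(X) = -1/(2*X) (v(X) = -1/(2*(X + 0)) = -1/(2*X))
B = -7/2 (B = -(-5)/(2*(-1)) - 1 = -(-5)*(-1)/2 - 1 = -5*½ - 1 = -5/2 - 1 = -7/2 ≈ -3.5000)
Z(k, Y) = Y*k
W(r) = -47/r (W(r) = -94*1/(2*r) = -47/r)
W(Z(B, 3)) + V(-157) = -47/(3*(-7/2)) - 157 = -47/(-21/2) - 157 = -47*(-2/21) - 157 = 94/21 - 157 = -3203/21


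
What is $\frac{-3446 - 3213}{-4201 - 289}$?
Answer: $\frac{6659}{4490} \approx 1.4831$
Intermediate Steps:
$\frac{-3446 - 3213}{-4201 - 289} = - \frac{6659}{-4490} = \left(-6659\right) \left(- \frac{1}{4490}\right) = \frac{6659}{4490}$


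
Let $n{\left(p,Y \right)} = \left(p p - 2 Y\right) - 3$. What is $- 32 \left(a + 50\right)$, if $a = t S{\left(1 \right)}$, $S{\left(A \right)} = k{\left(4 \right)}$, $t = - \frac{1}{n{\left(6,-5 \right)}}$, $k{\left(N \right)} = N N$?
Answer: $- \frac{68288}{43} \approx -1588.1$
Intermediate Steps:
$k{\left(N \right)} = N^{2}$
$n{\left(p,Y \right)} = -3 + p^{2} - 2 Y$ ($n{\left(p,Y \right)} = \left(p^{2} - 2 Y\right) - 3 = -3 + p^{2} - 2 Y$)
$t = - \frac{1}{43}$ ($t = - \frac{1}{-3 + 6^{2} - -10} = - \frac{1}{-3 + 36 + 10} = - \frac{1}{43} \approx -0.023256$)
$S{\left(A \right)} = 16$ ($S{\left(A \right)} = 4^{2} = 16$)
$a = - \frac{16}{43}$ ($a = \left(- \frac{1}{43}\right) 16 = - \frac{16}{43} \approx -0.37209$)
$- 32 \left(a + 50\right) = - 32 \left(- \frac{16}{43} + 50\right) = \left(-32\right) \frac{2134}{43} = - \frac{68288}{43}$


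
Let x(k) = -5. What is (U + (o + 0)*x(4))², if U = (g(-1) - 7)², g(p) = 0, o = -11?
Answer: 10816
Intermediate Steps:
U = 49 (U = (0 - 7)² = (-7)² = 49)
(U + (o + 0)*x(4))² = (49 + (-11 + 0)*(-5))² = (49 - 11*(-5))² = (49 + 55)² = 104² = 10816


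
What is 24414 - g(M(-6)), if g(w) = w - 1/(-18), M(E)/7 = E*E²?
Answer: 466667/18 ≈ 25926.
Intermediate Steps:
M(E) = 7*E³ (M(E) = 7*(E*E²) = 7*E³)
g(w) = 1/18 + w (g(w) = w - 1*(-1/18) = w + 1/18 = 1/18 + w)
24414 - g(M(-6)) = 24414 - (1/18 + 7*(-6)³) = 24414 - (1/18 + 7*(-216)) = 24414 - (1/18 - 1512) = 24414 - 1*(-27215/18) = 24414 + 27215/18 = 466667/18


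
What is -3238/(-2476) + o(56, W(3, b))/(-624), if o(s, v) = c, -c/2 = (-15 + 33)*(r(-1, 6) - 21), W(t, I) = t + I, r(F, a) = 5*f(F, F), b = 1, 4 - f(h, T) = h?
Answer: 24761/16094 ≈ 1.5385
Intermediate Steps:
f(h, T) = 4 - h
r(F, a) = 20 - 5*F (r(F, a) = 5*(4 - F) = 20 - 5*F)
W(t, I) = I + t
c = -144 (c = -2*(-15 + 33)*((20 - 5*(-1)) - 21) = -36*((20 + 5) - 21) = -36*(25 - 21) = -36*4 = -2*72 = -144)
o(s, v) = -144
-3238/(-2476) + o(56, W(3, b))/(-624) = -3238/(-2476) - 144/(-624) = -3238*(-1/2476) - 144*(-1/624) = 1619/1238 + 3/13 = 24761/16094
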